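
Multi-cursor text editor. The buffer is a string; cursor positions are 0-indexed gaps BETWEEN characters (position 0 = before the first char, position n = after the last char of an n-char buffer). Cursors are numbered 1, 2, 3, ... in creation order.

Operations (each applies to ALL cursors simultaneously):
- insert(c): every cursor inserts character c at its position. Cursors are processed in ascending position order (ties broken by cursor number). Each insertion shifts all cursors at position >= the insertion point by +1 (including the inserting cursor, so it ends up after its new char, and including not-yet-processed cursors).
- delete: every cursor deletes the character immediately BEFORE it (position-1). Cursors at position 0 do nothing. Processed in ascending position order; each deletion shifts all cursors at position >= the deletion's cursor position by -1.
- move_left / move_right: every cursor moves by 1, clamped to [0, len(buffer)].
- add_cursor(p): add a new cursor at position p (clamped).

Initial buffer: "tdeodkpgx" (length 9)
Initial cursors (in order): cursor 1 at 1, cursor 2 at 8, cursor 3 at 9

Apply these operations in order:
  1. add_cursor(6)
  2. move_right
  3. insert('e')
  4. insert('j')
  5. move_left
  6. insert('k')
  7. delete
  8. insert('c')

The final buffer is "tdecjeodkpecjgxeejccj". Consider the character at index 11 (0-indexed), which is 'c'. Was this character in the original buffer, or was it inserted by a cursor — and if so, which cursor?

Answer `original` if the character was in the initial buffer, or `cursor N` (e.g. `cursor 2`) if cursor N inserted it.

After op 1 (add_cursor(6)): buffer="tdeodkpgx" (len 9), cursors c1@1 c4@6 c2@8 c3@9, authorship .........
After op 2 (move_right): buffer="tdeodkpgx" (len 9), cursors c1@2 c4@7 c2@9 c3@9, authorship .........
After op 3 (insert('e')): buffer="tdeeodkpegxee" (len 13), cursors c1@3 c4@9 c2@13 c3@13, authorship ..1.....4..23
After op 4 (insert('j')): buffer="tdejeodkpejgxeejj" (len 17), cursors c1@4 c4@11 c2@17 c3@17, authorship ..11.....44..2323
After op 5 (move_left): buffer="tdejeodkpejgxeejj" (len 17), cursors c1@3 c4@10 c2@16 c3@16, authorship ..11.....44..2323
After op 6 (insert('k')): buffer="tdekjeodkpekjgxeejkkj" (len 21), cursors c1@4 c4@12 c2@20 c3@20, authorship ..111.....444..232233
After op 7 (delete): buffer="tdejeodkpejgxeejj" (len 17), cursors c1@3 c4@10 c2@16 c3@16, authorship ..11.....44..2323
After op 8 (insert('c')): buffer="tdecjeodkpecjgxeejccj" (len 21), cursors c1@4 c4@12 c2@20 c3@20, authorship ..111.....444..232233
Authorship (.=original, N=cursor N): . . 1 1 1 . . . . . 4 4 4 . . 2 3 2 2 3 3
Index 11: author = 4

Answer: cursor 4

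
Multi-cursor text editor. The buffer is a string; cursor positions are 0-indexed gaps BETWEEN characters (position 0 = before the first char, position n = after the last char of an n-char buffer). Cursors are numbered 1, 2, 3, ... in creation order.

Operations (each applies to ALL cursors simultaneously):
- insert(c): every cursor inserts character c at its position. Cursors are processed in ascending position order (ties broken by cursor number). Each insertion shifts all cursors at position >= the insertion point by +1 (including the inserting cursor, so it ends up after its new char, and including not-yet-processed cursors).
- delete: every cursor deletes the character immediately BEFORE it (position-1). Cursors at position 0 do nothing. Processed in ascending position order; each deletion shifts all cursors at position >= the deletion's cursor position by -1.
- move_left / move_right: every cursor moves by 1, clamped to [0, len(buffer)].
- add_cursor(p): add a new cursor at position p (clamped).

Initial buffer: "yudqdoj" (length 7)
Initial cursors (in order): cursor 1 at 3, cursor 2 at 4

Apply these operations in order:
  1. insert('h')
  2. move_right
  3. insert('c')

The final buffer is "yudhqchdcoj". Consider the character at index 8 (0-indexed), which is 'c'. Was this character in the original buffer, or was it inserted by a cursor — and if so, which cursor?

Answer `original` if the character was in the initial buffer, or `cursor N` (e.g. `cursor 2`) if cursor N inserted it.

Answer: cursor 2

Derivation:
After op 1 (insert('h')): buffer="yudhqhdoj" (len 9), cursors c1@4 c2@6, authorship ...1.2...
After op 2 (move_right): buffer="yudhqhdoj" (len 9), cursors c1@5 c2@7, authorship ...1.2...
After op 3 (insert('c')): buffer="yudhqchdcoj" (len 11), cursors c1@6 c2@9, authorship ...1.12.2..
Authorship (.=original, N=cursor N): . . . 1 . 1 2 . 2 . .
Index 8: author = 2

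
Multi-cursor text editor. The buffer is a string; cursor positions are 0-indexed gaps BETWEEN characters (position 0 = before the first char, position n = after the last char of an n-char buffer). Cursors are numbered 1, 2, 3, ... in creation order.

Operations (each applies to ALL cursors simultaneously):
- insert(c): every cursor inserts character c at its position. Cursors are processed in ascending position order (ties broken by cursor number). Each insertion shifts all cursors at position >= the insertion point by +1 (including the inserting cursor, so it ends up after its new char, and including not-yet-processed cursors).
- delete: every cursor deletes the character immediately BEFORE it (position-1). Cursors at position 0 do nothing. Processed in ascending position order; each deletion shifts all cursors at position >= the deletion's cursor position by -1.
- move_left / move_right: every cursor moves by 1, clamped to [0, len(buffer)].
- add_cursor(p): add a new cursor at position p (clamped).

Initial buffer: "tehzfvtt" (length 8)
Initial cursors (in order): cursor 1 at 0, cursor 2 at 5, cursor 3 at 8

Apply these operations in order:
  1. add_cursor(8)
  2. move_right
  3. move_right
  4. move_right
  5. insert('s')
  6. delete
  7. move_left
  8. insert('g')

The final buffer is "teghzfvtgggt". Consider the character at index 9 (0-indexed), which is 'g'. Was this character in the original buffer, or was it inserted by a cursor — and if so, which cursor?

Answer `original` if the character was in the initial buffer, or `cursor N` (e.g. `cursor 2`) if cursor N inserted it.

After op 1 (add_cursor(8)): buffer="tehzfvtt" (len 8), cursors c1@0 c2@5 c3@8 c4@8, authorship ........
After op 2 (move_right): buffer="tehzfvtt" (len 8), cursors c1@1 c2@6 c3@8 c4@8, authorship ........
After op 3 (move_right): buffer="tehzfvtt" (len 8), cursors c1@2 c2@7 c3@8 c4@8, authorship ........
After op 4 (move_right): buffer="tehzfvtt" (len 8), cursors c1@3 c2@8 c3@8 c4@8, authorship ........
After op 5 (insert('s')): buffer="tehszfvttsss" (len 12), cursors c1@4 c2@12 c3@12 c4@12, authorship ...1.....234
After op 6 (delete): buffer="tehzfvtt" (len 8), cursors c1@3 c2@8 c3@8 c4@8, authorship ........
After op 7 (move_left): buffer="tehzfvtt" (len 8), cursors c1@2 c2@7 c3@7 c4@7, authorship ........
After op 8 (insert('g')): buffer="teghzfvtgggt" (len 12), cursors c1@3 c2@11 c3@11 c4@11, authorship ..1.....234.
Authorship (.=original, N=cursor N): . . 1 . . . . . 2 3 4 .
Index 9: author = 3

Answer: cursor 3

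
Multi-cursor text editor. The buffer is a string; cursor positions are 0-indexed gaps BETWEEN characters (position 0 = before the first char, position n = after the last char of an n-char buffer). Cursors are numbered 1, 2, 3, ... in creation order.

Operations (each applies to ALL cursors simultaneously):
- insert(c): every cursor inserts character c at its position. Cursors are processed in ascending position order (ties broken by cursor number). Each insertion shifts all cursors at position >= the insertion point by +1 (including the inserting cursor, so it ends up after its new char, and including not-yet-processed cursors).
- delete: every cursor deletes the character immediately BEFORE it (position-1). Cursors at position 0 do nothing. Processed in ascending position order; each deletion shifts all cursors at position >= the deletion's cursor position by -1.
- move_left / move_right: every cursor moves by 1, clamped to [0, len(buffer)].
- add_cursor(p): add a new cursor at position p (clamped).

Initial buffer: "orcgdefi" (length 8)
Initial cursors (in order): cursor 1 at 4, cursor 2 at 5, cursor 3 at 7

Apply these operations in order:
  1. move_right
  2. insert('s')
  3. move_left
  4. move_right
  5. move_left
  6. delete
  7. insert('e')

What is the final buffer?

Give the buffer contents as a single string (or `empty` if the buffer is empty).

After op 1 (move_right): buffer="orcgdefi" (len 8), cursors c1@5 c2@6 c3@8, authorship ........
After op 2 (insert('s')): buffer="orcgdsesfis" (len 11), cursors c1@6 c2@8 c3@11, authorship .....1.2..3
After op 3 (move_left): buffer="orcgdsesfis" (len 11), cursors c1@5 c2@7 c3@10, authorship .....1.2..3
After op 4 (move_right): buffer="orcgdsesfis" (len 11), cursors c1@6 c2@8 c3@11, authorship .....1.2..3
After op 5 (move_left): buffer="orcgdsesfis" (len 11), cursors c1@5 c2@7 c3@10, authorship .....1.2..3
After op 6 (delete): buffer="orcgssfs" (len 8), cursors c1@4 c2@5 c3@7, authorship ....12.3
After op 7 (insert('e')): buffer="orcgesesfes" (len 11), cursors c1@5 c2@7 c3@10, authorship ....1122.33

Answer: orcgesesfes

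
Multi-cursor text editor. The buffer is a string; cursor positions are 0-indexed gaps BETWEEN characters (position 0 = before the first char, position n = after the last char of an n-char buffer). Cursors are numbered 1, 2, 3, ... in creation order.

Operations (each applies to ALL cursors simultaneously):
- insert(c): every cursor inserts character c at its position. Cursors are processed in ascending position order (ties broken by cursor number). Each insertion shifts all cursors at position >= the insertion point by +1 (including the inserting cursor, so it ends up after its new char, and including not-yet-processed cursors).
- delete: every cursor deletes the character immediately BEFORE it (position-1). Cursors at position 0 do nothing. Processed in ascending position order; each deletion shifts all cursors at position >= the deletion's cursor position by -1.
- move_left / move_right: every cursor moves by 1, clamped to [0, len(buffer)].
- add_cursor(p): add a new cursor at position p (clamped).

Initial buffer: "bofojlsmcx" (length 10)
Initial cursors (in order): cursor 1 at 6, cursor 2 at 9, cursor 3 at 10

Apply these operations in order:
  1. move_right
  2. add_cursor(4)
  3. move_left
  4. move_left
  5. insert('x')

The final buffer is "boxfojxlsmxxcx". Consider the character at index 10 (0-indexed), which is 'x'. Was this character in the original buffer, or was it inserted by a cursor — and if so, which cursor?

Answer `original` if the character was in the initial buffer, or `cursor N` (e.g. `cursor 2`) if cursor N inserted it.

Answer: cursor 2

Derivation:
After op 1 (move_right): buffer="bofojlsmcx" (len 10), cursors c1@7 c2@10 c3@10, authorship ..........
After op 2 (add_cursor(4)): buffer="bofojlsmcx" (len 10), cursors c4@4 c1@7 c2@10 c3@10, authorship ..........
After op 3 (move_left): buffer="bofojlsmcx" (len 10), cursors c4@3 c1@6 c2@9 c3@9, authorship ..........
After op 4 (move_left): buffer="bofojlsmcx" (len 10), cursors c4@2 c1@5 c2@8 c3@8, authorship ..........
After op 5 (insert('x')): buffer="boxfojxlsmxxcx" (len 14), cursors c4@3 c1@7 c2@12 c3@12, authorship ..4...1...23..
Authorship (.=original, N=cursor N): . . 4 . . . 1 . . . 2 3 . .
Index 10: author = 2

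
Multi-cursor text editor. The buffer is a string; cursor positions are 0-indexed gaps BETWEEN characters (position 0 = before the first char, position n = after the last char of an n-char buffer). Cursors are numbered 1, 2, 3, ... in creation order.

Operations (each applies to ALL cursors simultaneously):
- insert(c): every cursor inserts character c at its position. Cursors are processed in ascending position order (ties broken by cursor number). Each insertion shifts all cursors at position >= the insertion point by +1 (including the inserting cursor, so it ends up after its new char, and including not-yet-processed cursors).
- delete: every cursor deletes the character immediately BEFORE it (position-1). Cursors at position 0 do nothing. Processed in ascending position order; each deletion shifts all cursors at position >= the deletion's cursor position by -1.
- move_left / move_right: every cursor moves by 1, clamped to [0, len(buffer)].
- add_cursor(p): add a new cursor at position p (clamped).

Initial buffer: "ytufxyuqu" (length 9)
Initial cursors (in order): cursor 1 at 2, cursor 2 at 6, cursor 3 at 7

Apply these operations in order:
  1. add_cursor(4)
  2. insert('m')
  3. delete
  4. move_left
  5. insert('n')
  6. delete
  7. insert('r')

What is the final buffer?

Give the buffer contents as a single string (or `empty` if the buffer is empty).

Answer: yrturfxryruqu

Derivation:
After op 1 (add_cursor(4)): buffer="ytufxyuqu" (len 9), cursors c1@2 c4@4 c2@6 c3@7, authorship .........
After op 2 (insert('m')): buffer="ytmufmxymumqu" (len 13), cursors c1@3 c4@6 c2@9 c3@11, authorship ..1..4..2.3..
After op 3 (delete): buffer="ytufxyuqu" (len 9), cursors c1@2 c4@4 c2@6 c3@7, authorship .........
After op 4 (move_left): buffer="ytufxyuqu" (len 9), cursors c1@1 c4@3 c2@5 c3@6, authorship .........
After op 5 (insert('n')): buffer="yntunfxnynuqu" (len 13), cursors c1@2 c4@5 c2@8 c3@10, authorship .1..4..2.3...
After op 6 (delete): buffer="ytufxyuqu" (len 9), cursors c1@1 c4@3 c2@5 c3@6, authorship .........
After op 7 (insert('r')): buffer="yrturfxryruqu" (len 13), cursors c1@2 c4@5 c2@8 c3@10, authorship .1..4..2.3...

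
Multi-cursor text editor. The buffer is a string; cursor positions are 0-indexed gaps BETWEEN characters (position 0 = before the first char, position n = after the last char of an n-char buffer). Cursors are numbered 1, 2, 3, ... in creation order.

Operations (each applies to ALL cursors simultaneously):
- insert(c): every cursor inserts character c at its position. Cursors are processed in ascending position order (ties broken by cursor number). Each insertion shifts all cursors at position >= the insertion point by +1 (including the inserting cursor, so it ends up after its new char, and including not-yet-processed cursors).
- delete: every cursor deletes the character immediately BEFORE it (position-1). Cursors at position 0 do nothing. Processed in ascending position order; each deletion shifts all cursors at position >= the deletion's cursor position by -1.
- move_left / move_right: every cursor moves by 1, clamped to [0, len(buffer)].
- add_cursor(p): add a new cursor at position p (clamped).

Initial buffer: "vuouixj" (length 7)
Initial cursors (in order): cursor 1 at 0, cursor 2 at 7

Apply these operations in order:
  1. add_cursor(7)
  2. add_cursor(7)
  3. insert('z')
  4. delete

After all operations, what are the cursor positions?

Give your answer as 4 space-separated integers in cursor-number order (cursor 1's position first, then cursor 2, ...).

Answer: 0 7 7 7

Derivation:
After op 1 (add_cursor(7)): buffer="vuouixj" (len 7), cursors c1@0 c2@7 c3@7, authorship .......
After op 2 (add_cursor(7)): buffer="vuouixj" (len 7), cursors c1@0 c2@7 c3@7 c4@7, authorship .......
After op 3 (insert('z')): buffer="zvuouixjzzz" (len 11), cursors c1@1 c2@11 c3@11 c4@11, authorship 1.......234
After op 4 (delete): buffer="vuouixj" (len 7), cursors c1@0 c2@7 c3@7 c4@7, authorship .......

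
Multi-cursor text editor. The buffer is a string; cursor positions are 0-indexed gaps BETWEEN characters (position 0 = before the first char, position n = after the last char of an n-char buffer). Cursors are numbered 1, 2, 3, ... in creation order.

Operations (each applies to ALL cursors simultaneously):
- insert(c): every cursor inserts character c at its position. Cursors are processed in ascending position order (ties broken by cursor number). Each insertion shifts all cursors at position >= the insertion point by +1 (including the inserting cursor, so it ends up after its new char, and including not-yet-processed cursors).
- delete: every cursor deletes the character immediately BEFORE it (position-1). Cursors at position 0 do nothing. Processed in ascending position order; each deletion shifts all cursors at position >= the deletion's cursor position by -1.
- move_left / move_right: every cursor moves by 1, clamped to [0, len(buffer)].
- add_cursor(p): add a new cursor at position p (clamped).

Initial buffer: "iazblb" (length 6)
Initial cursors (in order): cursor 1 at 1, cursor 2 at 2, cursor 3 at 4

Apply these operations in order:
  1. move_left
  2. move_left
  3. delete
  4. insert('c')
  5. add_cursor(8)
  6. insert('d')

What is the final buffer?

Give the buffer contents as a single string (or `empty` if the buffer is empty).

Answer: ccddicdzblbd

Derivation:
After op 1 (move_left): buffer="iazblb" (len 6), cursors c1@0 c2@1 c3@3, authorship ......
After op 2 (move_left): buffer="iazblb" (len 6), cursors c1@0 c2@0 c3@2, authorship ......
After op 3 (delete): buffer="izblb" (len 5), cursors c1@0 c2@0 c3@1, authorship .....
After op 4 (insert('c')): buffer="cciczblb" (len 8), cursors c1@2 c2@2 c3@4, authorship 12.3....
After op 5 (add_cursor(8)): buffer="cciczblb" (len 8), cursors c1@2 c2@2 c3@4 c4@8, authorship 12.3....
After op 6 (insert('d')): buffer="ccddicdzblbd" (len 12), cursors c1@4 c2@4 c3@7 c4@12, authorship 1212.33....4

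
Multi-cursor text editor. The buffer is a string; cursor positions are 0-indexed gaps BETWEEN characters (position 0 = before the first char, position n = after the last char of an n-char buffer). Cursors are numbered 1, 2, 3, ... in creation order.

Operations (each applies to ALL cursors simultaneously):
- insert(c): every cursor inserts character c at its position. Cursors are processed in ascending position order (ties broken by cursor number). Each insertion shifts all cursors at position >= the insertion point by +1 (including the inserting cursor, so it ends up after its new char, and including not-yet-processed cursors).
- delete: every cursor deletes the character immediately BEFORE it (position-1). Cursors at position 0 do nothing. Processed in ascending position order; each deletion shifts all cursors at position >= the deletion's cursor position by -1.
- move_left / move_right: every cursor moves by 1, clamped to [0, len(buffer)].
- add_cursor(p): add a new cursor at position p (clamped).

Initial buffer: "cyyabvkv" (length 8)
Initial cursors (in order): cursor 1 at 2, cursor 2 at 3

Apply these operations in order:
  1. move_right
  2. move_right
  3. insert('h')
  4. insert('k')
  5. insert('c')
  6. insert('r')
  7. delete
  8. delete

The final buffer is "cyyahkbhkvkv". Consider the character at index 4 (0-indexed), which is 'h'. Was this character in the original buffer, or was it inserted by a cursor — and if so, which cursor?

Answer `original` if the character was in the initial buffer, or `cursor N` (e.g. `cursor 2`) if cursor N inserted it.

After op 1 (move_right): buffer="cyyabvkv" (len 8), cursors c1@3 c2@4, authorship ........
After op 2 (move_right): buffer="cyyabvkv" (len 8), cursors c1@4 c2@5, authorship ........
After op 3 (insert('h')): buffer="cyyahbhvkv" (len 10), cursors c1@5 c2@7, authorship ....1.2...
After op 4 (insert('k')): buffer="cyyahkbhkvkv" (len 12), cursors c1@6 c2@9, authorship ....11.22...
After op 5 (insert('c')): buffer="cyyahkcbhkcvkv" (len 14), cursors c1@7 c2@11, authorship ....111.222...
After op 6 (insert('r')): buffer="cyyahkcrbhkcrvkv" (len 16), cursors c1@8 c2@13, authorship ....1111.2222...
After op 7 (delete): buffer="cyyahkcbhkcvkv" (len 14), cursors c1@7 c2@11, authorship ....111.222...
After op 8 (delete): buffer="cyyahkbhkvkv" (len 12), cursors c1@6 c2@9, authorship ....11.22...
Authorship (.=original, N=cursor N): . . . . 1 1 . 2 2 . . .
Index 4: author = 1

Answer: cursor 1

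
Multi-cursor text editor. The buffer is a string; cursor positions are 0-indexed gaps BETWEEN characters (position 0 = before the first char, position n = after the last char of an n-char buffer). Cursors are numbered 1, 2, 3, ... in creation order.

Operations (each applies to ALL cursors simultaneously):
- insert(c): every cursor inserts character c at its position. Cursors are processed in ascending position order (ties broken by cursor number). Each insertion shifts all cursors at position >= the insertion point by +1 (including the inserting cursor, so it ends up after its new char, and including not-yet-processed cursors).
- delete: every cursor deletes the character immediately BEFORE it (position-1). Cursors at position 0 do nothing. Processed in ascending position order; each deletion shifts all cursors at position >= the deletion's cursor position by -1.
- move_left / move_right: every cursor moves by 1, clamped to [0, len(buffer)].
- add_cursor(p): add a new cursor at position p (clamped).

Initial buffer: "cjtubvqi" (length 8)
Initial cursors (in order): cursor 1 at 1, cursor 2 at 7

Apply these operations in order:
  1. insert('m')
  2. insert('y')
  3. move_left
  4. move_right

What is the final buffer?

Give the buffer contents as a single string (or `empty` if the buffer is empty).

After op 1 (insert('m')): buffer="cmjtubvqmi" (len 10), cursors c1@2 c2@9, authorship .1......2.
After op 2 (insert('y')): buffer="cmyjtubvqmyi" (len 12), cursors c1@3 c2@11, authorship .11......22.
After op 3 (move_left): buffer="cmyjtubvqmyi" (len 12), cursors c1@2 c2@10, authorship .11......22.
After op 4 (move_right): buffer="cmyjtubvqmyi" (len 12), cursors c1@3 c2@11, authorship .11......22.

Answer: cmyjtubvqmyi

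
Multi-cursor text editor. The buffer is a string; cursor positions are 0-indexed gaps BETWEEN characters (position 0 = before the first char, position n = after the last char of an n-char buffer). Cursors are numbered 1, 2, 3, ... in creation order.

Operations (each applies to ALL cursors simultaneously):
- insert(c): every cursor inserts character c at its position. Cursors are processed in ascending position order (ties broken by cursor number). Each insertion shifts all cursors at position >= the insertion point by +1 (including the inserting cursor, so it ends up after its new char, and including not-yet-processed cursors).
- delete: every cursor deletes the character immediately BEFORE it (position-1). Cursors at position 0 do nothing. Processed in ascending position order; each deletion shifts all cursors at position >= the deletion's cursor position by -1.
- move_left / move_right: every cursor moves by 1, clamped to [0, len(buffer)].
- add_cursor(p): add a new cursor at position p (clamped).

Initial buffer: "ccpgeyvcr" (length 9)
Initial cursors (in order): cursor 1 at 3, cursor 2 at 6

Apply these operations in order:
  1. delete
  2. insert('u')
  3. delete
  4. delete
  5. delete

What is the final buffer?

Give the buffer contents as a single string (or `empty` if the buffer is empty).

Answer: vcr

Derivation:
After op 1 (delete): buffer="ccgevcr" (len 7), cursors c1@2 c2@4, authorship .......
After op 2 (insert('u')): buffer="ccugeuvcr" (len 9), cursors c1@3 c2@6, authorship ..1..2...
After op 3 (delete): buffer="ccgevcr" (len 7), cursors c1@2 c2@4, authorship .......
After op 4 (delete): buffer="cgvcr" (len 5), cursors c1@1 c2@2, authorship .....
After op 5 (delete): buffer="vcr" (len 3), cursors c1@0 c2@0, authorship ...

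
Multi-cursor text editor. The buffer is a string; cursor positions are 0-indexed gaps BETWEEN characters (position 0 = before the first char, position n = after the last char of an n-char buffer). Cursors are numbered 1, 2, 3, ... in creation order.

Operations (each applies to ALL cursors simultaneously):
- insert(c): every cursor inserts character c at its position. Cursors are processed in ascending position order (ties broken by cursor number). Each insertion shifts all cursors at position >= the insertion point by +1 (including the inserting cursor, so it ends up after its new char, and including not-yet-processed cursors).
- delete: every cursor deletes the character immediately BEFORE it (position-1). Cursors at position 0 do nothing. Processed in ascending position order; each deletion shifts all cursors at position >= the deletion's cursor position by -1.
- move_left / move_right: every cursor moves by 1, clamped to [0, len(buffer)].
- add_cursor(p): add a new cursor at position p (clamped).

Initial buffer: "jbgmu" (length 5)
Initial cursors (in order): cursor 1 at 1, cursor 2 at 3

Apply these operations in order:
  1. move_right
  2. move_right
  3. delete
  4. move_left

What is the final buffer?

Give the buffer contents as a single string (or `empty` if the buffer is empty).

Answer: jbm

Derivation:
After op 1 (move_right): buffer="jbgmu" (len 5), cursors c1@2 c2@4, authorship .....
After op 2 (move_right): buffer="jbgmu" (len 5), cursors c1@3 c2@5, authorship .....
After op 3 (delete): buffer="jbm" (len 3), cursors c1@2 c2@3, authorship ...
After op 4 (move_left): buffer="jbm" (len 3), cursors c1@1 c2@2, authorship ...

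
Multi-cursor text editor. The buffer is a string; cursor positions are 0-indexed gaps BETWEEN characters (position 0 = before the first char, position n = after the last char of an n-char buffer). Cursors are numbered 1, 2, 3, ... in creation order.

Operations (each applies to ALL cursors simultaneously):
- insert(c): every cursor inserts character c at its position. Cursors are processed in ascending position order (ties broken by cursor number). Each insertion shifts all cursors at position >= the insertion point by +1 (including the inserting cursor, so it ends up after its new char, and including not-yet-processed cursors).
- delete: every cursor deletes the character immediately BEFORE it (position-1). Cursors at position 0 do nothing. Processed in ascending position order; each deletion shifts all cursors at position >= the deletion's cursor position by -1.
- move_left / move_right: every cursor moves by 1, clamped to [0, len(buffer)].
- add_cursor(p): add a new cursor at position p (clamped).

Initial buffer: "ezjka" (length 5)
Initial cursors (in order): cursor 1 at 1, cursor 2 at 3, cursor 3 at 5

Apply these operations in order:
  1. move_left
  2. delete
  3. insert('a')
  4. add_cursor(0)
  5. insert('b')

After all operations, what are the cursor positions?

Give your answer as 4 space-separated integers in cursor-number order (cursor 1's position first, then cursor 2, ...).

Answer: 3 6 9 1

Derivation:
After op 1 (move_left): buffer="ezjka" (len 5), cursors c1@0 c2@2 c3@4, authorship .....
After op 2 (delete): buffer="eja" (len 3), cursors c1@0 c2@1 c3@2, authorship ...
After op 3 (insert('a')): buffer="aeajaa" (len 6), cursors c1@1 c2@3 c3@5, authorship 1.2.3.
After op 4 (add_cursor(0)): buffer="aeajaa" (len 6), cursors c4@0 c1@1 c2@3 c3@5, authorship 1.2.3.
After op 5 (insert('b')): buffer="babeabjaba" (len 10), cursors c4@1 c1@3 c2@6 c3@9, authorship 411.22.33.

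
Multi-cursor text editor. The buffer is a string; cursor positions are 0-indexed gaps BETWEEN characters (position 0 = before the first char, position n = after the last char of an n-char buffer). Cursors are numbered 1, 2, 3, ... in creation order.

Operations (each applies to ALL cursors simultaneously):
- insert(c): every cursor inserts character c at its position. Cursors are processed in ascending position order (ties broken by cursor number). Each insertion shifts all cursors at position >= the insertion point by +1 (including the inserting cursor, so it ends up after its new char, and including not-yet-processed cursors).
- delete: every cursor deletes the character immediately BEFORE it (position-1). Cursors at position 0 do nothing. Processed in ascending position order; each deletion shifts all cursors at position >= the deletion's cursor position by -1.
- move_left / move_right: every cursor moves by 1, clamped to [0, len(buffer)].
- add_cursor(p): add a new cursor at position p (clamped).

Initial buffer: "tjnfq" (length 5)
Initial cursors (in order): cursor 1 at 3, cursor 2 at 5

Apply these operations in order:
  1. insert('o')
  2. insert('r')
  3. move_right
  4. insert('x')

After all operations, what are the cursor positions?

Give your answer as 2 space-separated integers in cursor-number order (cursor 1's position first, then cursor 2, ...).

Answer: 7 11

Derivation:
After op 1 (insert('o')): buffer="tjnofqo" (len 7), cursors c1@4 c2@7, authorship ...1..2
After op 2 (insert('r')): buffer="tjnorfqor" (len 9), cursors c1@5 c2@9, authorship ...11..22
After op 3 (move_right): buffer="tjnorfqor" (len 9), cursors c1@6 c2@9, authorship ...11..22
After op 4 (insert('x')): buffer="tjnorfxqorx" (len 11), cursors c1@7 c2@11, authorship ...11.1.222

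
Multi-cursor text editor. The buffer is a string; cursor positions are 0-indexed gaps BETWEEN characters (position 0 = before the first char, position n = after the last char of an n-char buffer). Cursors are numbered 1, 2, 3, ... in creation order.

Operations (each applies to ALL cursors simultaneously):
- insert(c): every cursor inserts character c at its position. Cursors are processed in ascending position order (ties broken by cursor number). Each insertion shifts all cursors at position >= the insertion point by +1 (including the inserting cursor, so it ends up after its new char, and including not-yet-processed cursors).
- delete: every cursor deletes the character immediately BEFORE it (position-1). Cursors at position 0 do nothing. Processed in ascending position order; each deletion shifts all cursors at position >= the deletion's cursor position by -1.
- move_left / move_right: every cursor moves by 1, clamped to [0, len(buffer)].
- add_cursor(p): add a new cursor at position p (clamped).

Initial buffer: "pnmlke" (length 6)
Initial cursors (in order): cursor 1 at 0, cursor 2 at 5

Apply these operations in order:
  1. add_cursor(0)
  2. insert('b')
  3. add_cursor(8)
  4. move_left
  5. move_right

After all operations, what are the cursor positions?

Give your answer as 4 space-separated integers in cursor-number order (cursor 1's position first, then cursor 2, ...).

After op 1 (add_cursor(0)): buffer="pnmlke" (len 6), cursors c1@0 c3@0 c2@5, authorship ......
After op 2 (insert('b')): buffer="bbpnmlkbe" (len 9), cursors c1@2 c3@2 c2@8, authorship 13.....2.
After op 3 (add_cursor(8)): buffer="bbpnmlkbe" (len 9), cursors c1@2 c3@2 c2@8 c4@8, authorship 13.....2.
After op 4 (move_left): buffer="bbpnmlkbe" (len 9), cursors c1@1 c3@1 c2@7 c4@7, authorship 13.....2.
After op 5 (move_right): buffer="bbpnmlkbe" (len 9), cursors c1@2 c3@2 c2@8 c4@8, authorship 13.....2.

Answer: 2 8 2 8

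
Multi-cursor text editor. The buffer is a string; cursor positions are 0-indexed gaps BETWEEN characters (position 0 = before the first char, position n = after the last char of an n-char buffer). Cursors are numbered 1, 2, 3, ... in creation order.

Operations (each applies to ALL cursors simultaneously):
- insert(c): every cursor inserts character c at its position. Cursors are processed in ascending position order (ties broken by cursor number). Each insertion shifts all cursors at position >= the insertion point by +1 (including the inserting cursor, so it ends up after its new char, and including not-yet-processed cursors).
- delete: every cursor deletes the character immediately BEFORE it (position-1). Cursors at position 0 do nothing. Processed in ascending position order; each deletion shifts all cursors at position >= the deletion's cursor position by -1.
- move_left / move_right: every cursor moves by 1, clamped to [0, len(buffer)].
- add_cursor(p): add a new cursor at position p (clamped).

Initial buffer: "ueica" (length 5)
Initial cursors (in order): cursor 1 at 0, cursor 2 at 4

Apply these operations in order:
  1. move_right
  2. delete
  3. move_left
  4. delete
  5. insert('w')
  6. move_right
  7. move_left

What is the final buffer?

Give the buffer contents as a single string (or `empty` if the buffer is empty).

After op 1 (move_right): buffer="ueica" (len 5), cursors c1@1 c2@5, authorship .....
After op 2 (delete): buffer="eic" (len 3), cursors c1@0 c2@3, authorship ...
After op 3 (move_left): buffer="eic" (len 3), cursors c1@0 c2@2, authorship ...
After op 4 (delete): buffer="ec" (len 2), cursors c1@0 c2@1, authorship ..
After op 5 (insert('w')): buffer="wewc" (len 4), cursors c1@1 c2@3, authorship 1.2.
After op 6 (move_right): buffer="wewc" (len 4), cursors c1@2 c2@4, authorship 1.2.
After op 7 (move_left): buffer="wewc" (len 4), cursors c1@1 c2@3, authorship 1.2.

Answer: wewc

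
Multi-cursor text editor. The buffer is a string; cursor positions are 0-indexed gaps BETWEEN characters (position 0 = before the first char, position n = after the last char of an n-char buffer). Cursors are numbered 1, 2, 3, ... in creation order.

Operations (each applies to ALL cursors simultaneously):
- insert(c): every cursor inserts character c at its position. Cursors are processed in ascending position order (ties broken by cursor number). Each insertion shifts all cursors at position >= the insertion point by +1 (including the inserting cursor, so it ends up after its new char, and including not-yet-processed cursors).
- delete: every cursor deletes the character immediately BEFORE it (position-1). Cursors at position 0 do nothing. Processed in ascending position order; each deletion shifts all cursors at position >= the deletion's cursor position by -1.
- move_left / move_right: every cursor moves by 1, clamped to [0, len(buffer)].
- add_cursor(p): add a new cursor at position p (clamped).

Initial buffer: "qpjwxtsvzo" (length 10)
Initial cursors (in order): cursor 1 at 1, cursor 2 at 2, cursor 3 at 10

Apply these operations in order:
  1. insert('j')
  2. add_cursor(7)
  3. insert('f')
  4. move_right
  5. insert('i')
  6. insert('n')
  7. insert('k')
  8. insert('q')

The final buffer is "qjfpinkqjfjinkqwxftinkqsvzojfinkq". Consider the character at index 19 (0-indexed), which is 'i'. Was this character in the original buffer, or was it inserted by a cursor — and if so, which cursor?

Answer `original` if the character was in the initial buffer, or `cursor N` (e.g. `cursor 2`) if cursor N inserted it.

After op 1 (insert('j')): buffer="qjpjjwxtsvzoj" (len 13), cursors c1@2 c2@4 c3@13, authorship .1.2........3
After op 2 (add_cursor(7)): buffer="qjpjjwxtsvzoj" (len 13), cursors c1@2 c2@4 c4@7 c3@13, authorship .1.2........3
After op 3 (insert('f')): buffer="qjfpjfjwxftsvzojf" (len 17), cursors c1@3 c2@6 c4@10 c3@17, authorship .11.22...4.....33
After op 4 (move_right): buffer="qjfpjfjwxftsvzojf" (len 17), cursors c1@4 c2@7 c4@11 c3@17, authorship .11.22...4.....33
After op 5 (insert('i')): buffer="qjfpijfjiwxftisvzojfi" (len 21), cursors c1@5 c2@9 c4@14 c3@21, authorship .11.122.2..4.4....333
After op 6 (insert('n')): buffer="qjfpinjfjinwxftinsvzojfin" (len 25), cursors c1@6 c2@11 c4@17 c3@25, authorship .11.1122.22..4.44....3333
After op 7 (insert('k')): buffer="qjfpinkjfjinkwxftinksvzojfink" (len 29), cursors c1@7 c2@13 c4@20 c3@29, authorship .11.11122.222..4.444....33333
After op 8 (insert('q')): buffer="qjfpinkqjfjinkqwxftinkqsvzojfinkq" (len 33), cursors c1@8 c2@15 c4@23 c3@33, authorship .11.111122.2222..4.4444....333333
Authorship (.=original, N=cursor N): . 1 1 . 1 1 1 1 2 2 . 2 2 2 2 . . 4 . 4 4 4 4 . . . . 3 3 3 3 3 3
Index 19: author = 4

Answer: cursor 4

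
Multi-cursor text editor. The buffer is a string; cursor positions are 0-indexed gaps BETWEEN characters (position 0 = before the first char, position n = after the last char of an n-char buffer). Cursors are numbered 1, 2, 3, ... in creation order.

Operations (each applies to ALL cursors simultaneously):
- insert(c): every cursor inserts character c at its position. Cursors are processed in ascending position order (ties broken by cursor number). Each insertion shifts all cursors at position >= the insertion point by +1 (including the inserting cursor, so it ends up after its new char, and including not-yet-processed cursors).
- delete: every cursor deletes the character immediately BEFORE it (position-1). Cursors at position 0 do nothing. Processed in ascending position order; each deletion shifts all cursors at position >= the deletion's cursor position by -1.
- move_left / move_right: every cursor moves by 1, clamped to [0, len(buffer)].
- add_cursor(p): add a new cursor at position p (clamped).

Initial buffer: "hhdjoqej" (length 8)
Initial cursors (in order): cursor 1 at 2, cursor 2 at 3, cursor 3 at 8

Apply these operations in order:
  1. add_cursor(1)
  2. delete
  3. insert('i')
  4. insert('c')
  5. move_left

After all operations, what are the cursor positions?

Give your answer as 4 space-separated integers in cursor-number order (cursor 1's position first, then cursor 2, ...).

After op 1 (add_cursor(1)): buffer="hhdjoqej" (len 8), cursors c4@1 c1@2 c2@3 c3@8, authorship ........
After op 2 (delete): buffer="joqe" (len 4), cursors c1@0 c2@0 c4@0 c3@4, authorship ....
After op 3 (insert('i')): buffer="iiijoqei" (len 8), cursors c1@3 c2@3 c4@3 c3@8, authorship 124....3
After op 4 (insert('c')): buffer="iiicccjoqeic" (len 12), cursors c1@6 c2@6 c4@6 c3@12, authorship 124124....33
After op 5 (move_left): buffer="iiicccjoqeic" (len 12), cursors c1@5 c2@5 c4@5 c3@11, authorship 124124....33

Answer: 5 5 11 5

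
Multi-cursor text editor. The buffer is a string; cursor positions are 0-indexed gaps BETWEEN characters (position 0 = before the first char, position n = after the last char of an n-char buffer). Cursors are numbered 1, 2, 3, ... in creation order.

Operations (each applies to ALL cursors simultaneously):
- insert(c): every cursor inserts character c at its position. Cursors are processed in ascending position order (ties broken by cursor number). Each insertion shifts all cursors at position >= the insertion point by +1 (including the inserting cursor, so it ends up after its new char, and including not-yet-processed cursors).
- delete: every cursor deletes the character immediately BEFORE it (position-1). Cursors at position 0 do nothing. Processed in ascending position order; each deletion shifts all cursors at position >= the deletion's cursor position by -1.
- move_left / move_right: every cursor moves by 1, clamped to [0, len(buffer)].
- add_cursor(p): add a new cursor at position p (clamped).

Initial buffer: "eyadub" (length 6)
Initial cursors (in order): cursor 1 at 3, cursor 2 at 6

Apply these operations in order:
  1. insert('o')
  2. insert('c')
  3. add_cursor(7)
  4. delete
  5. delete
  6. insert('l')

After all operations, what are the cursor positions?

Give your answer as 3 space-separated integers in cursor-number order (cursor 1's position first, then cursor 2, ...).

Answer: 5 7 5

Derivation:
After op 1 (insert('o')): buffer="eyaodubo" (len 8), cursors c1@4 c2@8, authorship ...1...2
After op 2 (insert('c')): buffer="eyaocduboc" (len 10), cursors c1@5 c2@10, authorship ...11...22
After op 3 (add_cursor(7)): buffer="eyaocduboc" (len 10), cursors c1@5 c3@7 c2@10, authorship ...11...22
After op 4 (delete): buffer="eyaodbo" (len 7), cursors c1@4 c3@5 c2@7, authorship ...1..2
After op 5 (delete): buffer="eyab" (len 4), cursors c1@3 c3@3 c2@4, authorship ....
After op 6 (insert('l')): buffer="eyallbl" (len 7), cursors c1@5 c3@5 c2@7, authorship ...13.2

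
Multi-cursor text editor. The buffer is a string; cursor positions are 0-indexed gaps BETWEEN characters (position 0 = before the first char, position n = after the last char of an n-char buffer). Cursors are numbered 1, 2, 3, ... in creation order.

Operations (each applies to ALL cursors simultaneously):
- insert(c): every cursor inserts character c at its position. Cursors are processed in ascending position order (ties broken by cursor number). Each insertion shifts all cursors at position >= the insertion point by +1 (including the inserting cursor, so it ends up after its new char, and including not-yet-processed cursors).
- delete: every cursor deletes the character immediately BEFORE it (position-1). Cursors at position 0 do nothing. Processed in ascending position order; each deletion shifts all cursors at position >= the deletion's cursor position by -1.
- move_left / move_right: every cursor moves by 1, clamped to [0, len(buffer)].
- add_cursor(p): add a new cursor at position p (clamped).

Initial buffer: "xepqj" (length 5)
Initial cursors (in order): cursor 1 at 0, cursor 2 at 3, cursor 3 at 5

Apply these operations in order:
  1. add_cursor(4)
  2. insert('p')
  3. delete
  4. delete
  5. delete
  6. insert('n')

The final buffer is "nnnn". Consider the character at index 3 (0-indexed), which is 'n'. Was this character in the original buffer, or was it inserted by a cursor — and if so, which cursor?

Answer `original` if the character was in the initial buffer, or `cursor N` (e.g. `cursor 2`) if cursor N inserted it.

Answer: cursor 4

Derivation:
After op 1 (add_cursor(4)): buffer="xepqj" (len 5), cursors c1@0 c2@3 c4@4 c3@5, authorship .....
After op 2 (insert('p')): buffer="pxeppqpjp" (len 9), cursors c1@1 c2@5 c4@7 c3@9, authorship 1...2.4.3
After op 3 (delete): buffer="xepqj" (len 5), cursors c1@0 c2@3 c4@4 c3@5, authorship .....
After op 4 (delete): buffer="xe" (len 2), cursors c1@0 c2@2 c3@2 c4@2, authorship ..
After op 5 (delete): buffer="" (len 0), cursors c1@0 c2@0 c3@0 c4@0, authorship 
After op 6 (insert('n')): buffer="nnnn" (len 4), cursors c1@4 c2@4 c3@4 c4@4, authorship 1234
Authorship (.=original, N=cursor N): 1 2 3 4
Index 3: author = 4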